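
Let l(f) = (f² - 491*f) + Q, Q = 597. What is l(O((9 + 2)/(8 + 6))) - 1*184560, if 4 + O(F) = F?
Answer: -35745393/196 ≈ -1.8237e+5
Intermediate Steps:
O(F) = -4 + F
l(f) = 597 + f² - 491*f (l(f) = (f² - 491*f) + 597 = 597 + f² - 491*f)
l(O((9 + 2)/(8 + 6))) - 1*184560 = (597 + (-4 + (9 + 2)/(8 + 6))² - 491*(-4 + (9 + 2)/(8 + 6))) - 1*184560 = (597 + (-4 + 11/14)² - 491*(-4 + 11/14)) - 184560 = (597 + (-45/14)² - 491*(-45/14)) - 184560 = (597 + 2025/196 + 22095/14) - 184560 = 428367/196 - 184560 = -35745393/196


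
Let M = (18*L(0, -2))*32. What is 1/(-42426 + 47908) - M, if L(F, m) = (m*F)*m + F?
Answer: 1/5482 ≈ 0.00018242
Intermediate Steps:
L(F, m) = F + F*m**2 (L(F, m) = (F*m)*m + F = F*m**2 + F = F + F*m**2)
M = 0 (M = (18*(0*(1 + (-2)**2)))*32 = (18*(0*(1 + 4)))*32 = (18*(0*5))*32 = (18*0)*32 = 0*32 = 0)
1/(-42426 + 47908) - M = 1/(-42426 + 47908) - 1*0 = 1/5482 + 0 = 1/5482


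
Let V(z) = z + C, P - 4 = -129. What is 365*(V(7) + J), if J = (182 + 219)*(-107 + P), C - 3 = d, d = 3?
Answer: -33951935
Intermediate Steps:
P = -125 (P = 4 - 129 = -125)
C = 6 (C = 3 + 3 = 6)
V(z) = 6 + z (V(z) = z + 6 = 6 + z)
J = -93032 (J = (182 + 219)*(-107 - 125) = 401*(-232) = -93032)
365*(V(7) + J) = 365*((6 + 7) - 93032) = 365*(13 - 93032) = 365*(-93019) = -33951935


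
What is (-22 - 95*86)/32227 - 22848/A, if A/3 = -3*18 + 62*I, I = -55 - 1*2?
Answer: 4154768/2223663 ≈ 1.8684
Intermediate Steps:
I = -57 (I = -55 - 2 = -57)
A = -10764 (A = 3*(-3*18 + 62*(-57)) = 3*(-54 - 3534) = 3*(-3588) = -10764)
(-22 - 95*86)/32227 - 22848/A = (-22 - 95*86)/32227 - 22848/(-10764) = (-22 - 8170)*(1/32227) - 22848*(-1/10764) = -8192*1/32227 + 1904/897 = -8192/32227 + 1904/897 = 4154768/2223663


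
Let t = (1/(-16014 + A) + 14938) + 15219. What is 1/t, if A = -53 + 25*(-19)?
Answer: 16542/498857093 ≈ 3.3160e-5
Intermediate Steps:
A = -528 (A = -53 - 475 = -528)
t = 498857093/16542 (t = (1/(-16014 - 528) + 14938) + 15219 = (1/(-16542) + 14938) + 15219 = (-1/16542 + 14938) + 15219 = 247104395/16542 + 15219 = 498857093/16542 ≈ 30157.)
1/t = 1/(498857093/16542) = 16542/498857093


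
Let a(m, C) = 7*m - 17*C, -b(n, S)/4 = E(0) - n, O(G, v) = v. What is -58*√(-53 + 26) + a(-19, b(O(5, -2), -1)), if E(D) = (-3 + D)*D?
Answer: 3 - 174*I*√3 ≈ 3.0 - 301.38*I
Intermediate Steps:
E(D) = D*(-3 + D)
b(n, S) = 4*n (b(n, S) = -4*(0*(-3 + 0) - n) = -4*(0*(-3) - n) = -4*(0 - n) = -(-4)*n = 4*n)
a(m, C) = -17*C + 7*m
-58*√(-53 + 26) + a(-19, b(O(5, -2), -1)) = -58*√(-53 + 26) + (-68*(-2) + 7*(-19)) = -174*I*√3 + (-17*(-8) - 133) = -174*I*√3 + (136 - 133) = -174*I*√3 + 3 = 3 - 174*I*√3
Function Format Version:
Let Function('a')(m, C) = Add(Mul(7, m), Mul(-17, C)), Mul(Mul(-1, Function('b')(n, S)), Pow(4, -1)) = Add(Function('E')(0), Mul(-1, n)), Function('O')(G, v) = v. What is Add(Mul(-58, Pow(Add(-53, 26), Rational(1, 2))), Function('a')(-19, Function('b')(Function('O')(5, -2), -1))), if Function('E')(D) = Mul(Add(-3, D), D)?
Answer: Add(3, Mul(-174, I, Pow(3, Rational(1, 2)))) ≈ Add(3.0000, Mul(-301.38, I))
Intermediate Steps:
Function('E')(D) = Mul(D, Add(-3, D))
Function('b')(n, S) = Mul(4, n) (Function('b')(n, S) = Mul(-4, Add(Mul(0, Add(-3, 0)), Mul(-1, n))) = Mul(-4, Add(Mul(0, -3), Mul(-1, n))) = Mul(-4, Add(0, Mul(-1, n))) = Mul(-4, Mul(-1, n)) = Mul(4, n))
Function('a')(m, C) = Add(Mul(-17, C), Mul(7, m))
Add(Mul(-58, Pow(Add(-53, 26), Rational(1, 2))), Function('a')(-19, Function('b')(Function('O')(5, -2), -1))) = Add(Mul(-58, Pow(Add(-53, 26), Rational(1, 2))), Add(Mul(-17, Mul(4, -2)), Mul(7, -19))) = Add(Mul(-58, Pow(-27, Rational(1, 2))), Add(Mul(-17, -8), -133)) = Add(Mul(-58, Mul(3, I, Pow(3, Rational(1, 2)))), Add(136, -133)) = Add(Mul(-174, I, Pow(3, Rational(1, 2))), 3) = Add(3, Mul(-174, I, Pow(3, Rational(1, 2))))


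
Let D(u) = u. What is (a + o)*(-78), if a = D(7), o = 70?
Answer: -6006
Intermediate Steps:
a = 7
(a + o)*(-78) = (7 + 70)*(-78) = 77*(-78) = -6006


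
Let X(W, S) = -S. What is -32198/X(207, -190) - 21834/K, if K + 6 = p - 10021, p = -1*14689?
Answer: -197914327/1174010 ≈ -168.58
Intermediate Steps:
p = -14689
K = -24716 (K = -6 + (-14689 - 10021) = -6 - 24710 = -24716)
-32198/X(207, -190) - 21834/K = -32198/((-1*(-190))) - 21834/(-24716) = -32198/190 - 21834*(-1/24716) = -32198*1/190 + 10917/12358 = -16099/95 + 10917/12358 = -197914327/1174010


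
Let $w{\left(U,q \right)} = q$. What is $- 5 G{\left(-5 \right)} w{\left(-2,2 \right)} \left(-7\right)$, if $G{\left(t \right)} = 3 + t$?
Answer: $-140$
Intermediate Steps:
$- 5 G{\left(-5 \right)} w{\left(-2,2 \right)} \left(-7\right) = - 5 \left(3 - 5\right) 2 \left(-7\right) = \left(-5\right) \left(-2\right) 2 \left(-7\right) = 10 \cdot 2 \left(-7\right) = 20 \left(-7\right) = -140$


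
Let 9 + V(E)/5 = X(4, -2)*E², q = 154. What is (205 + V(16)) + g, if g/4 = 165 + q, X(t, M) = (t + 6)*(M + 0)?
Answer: -24164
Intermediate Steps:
X(t, M) = M*(6 + t) (X(t, M) = (6 + t)*M = M*(6 + t))
g = 1276 (g = 4*(165 + 154) = 4*319 = 1276)
V(E) = -45 - 100*E² (V(E) = -45 + 5*((-2*(6 + 4))*E²) = -45 + 5*((-2*10)*E²) = -45 + 5*(-20*E²) = -45 - 100*E²)
(205 + V(16)) + g = (205 + (-45 - 100*16²)) + 1276 = (205 + (-45 - 100*256)) + 1276 = (205 + (-45 - 25600)) + 1276 = (205 - 25645) + 1276 = -25440 + 1276 = -24164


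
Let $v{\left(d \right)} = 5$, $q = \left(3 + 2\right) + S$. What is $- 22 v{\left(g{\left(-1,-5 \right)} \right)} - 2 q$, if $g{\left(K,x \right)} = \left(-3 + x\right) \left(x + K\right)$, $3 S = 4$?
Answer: $- \frac{368}{3} \approx -122.67$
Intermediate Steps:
$S = \frac{4}{3}$ ($S = \frac{1}{3} \cdot 4 = \frac{4}{3} \approx 1.3333$)
$g{\left(K,x \right)} = \left(-3 + x\right) \left(K + x\right)$
$q = \frac{19}{3}$ ($q = \left(3 + 2\right) + \frac{4}{3} = 5 + \frac{4}{3} = \frac{19}{3} \approx 6.3333$)
$- 22 v{\left(g{\left(-1,-5 \right)} \right)} - 2 q = \left(-22\right) 5 - \frac{38}{3} = -110 - \frac{38}{3} = - \frac{368}{3}$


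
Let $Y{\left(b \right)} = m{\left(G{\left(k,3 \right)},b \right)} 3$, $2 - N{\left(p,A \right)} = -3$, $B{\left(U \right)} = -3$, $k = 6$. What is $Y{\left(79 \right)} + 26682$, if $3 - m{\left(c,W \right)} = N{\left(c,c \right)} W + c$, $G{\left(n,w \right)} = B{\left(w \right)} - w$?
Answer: $25524$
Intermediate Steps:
$N{\left(p,A \right)} = 5$ ($N{\left(p,A \right)} = 2 - -3 = 2 + 3 = 5$)
$G{\left(n,w \right)} = -3 - w$
$m{\left(c,W \right)} = 3 - c - 5 W$ ($m{\left(c,W \right)} = 3 - \left(5 W + c\right) = 3 - \left(c + 5 W\right) = 3 - c - 5 W$)
$Y{\left(b \right)} = 27 - 15 b$ ($Y{\left(b \right)} = \left(3 - \left(-3 - 3\right) - 5 b\right) 3 = \left(3 - -6 - 5 b\right) 3 = \left(3 + 6 - 5 b\right) 3 = \left(9 - 5 b\right) 3 = 27 - 15 b$)
$Y{\left(79 \right)} + 26682 = \left(27 - 1185\right) + 26682 = -1158 + 26682 = 25524$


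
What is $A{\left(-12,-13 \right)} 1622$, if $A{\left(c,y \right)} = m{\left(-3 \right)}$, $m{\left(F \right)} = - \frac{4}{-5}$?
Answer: $\frac{6488}{5} \approx 1297.6$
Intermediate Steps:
$m{\left(F \right)} = \frac{4}{5}$ ($m{\left(F \right)} = \left(-4\right) \left(- \frac{1}{5}\right) = \frac{4}{5}$)
$A{\left(c,y \right)} = \frac{4}{5}$
$A{\left(-12,-13 \right)} 1622 = \frac{4}{5} \cdot 1622 = \frac{6488}{5}$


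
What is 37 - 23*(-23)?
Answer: 566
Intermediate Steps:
37 - 23*(-23) = 37 + 529 = 566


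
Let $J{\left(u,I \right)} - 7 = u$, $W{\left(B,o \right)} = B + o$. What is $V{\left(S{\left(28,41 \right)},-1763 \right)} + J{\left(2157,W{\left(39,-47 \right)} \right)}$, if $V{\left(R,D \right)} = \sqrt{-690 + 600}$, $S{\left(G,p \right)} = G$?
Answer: $2164 + 3 i \sqrt{10} \approx 2164.0 + 9.4868 i$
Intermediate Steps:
$V{\left(R,D \right)} = 3 i \sqrt{10}$ ($V{\left(R,D \right)} = \sqrt{-90} = 3 i \sqrt{10}$)
$J{\left(u,I \right)} = 7 + u$
$V{\left(S{\left(28,41 \right)},-1763 \right)} + J{\left(2157,W{\left(39,-47 \right)} \right)} = 3 i \sqrt{10} + \left(7 + 2157\right) = 3 i \sqrt{10} + 2164 = 2164 + 3 i \sqrt{10}$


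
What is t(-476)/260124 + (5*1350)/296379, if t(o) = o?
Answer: 4983829/237948429 ≈ 0.020945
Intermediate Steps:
t(-476)/260124 + (5*1350)/296379 = -476/260124 + (5*1350)/296379 = -476*1/260124 + 6750*(1/296379) = -119/65031 + 250/10977 = 4983829/237948429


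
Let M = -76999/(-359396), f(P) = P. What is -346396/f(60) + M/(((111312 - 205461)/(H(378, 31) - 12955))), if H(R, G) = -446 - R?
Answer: -36175492314001/6266069260 ≈ -5773.2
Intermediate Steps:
M = 76999/359396 (M = -76999*(-1/359396) = 76999/359396 ≈ 0.21425)
-346396/f(60) + M/(((111312 - 205461)/(H(378, 31) - 12955))) = -346396/60 + 76999/(359396*(((111312 - 205461)/((-446 - 1*378) - 12955)))) = -346396*1/60 + 76999/(359396*((-94149/((-446 - 378) - 12955)))) = -86599/15 + 76999/(359396*((-94149/(-824 - 12955)))) = -86599/15 + 76999/(359396*((-94149/(-13779)))) = -86599/15 + 76999/(359396*((-94149*(-1/13779)))) = -86599/15 + 76999/(359396*(10461/1531)) = -86599/15 + (76999/359396)*(1531/10461) = -86599/15 + 117885469/3759641556 = -36175492314001/6266069260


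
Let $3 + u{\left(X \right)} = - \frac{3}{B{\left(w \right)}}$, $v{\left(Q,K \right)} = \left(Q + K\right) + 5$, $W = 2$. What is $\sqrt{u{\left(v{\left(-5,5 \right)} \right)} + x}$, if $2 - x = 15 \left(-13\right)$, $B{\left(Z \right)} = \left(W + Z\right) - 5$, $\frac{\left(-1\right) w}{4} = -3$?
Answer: $\frac{\sqrt{1743}}{3} \approx 13.916$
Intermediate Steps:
$w = 12$ ($w = \left(-4\right) \left(-3\right) = 12$)
$v{\left(Q,K \right)} = 5 + K + Q$ ($v{\left(Q,K \right)} = \left(K + Q\right) + 5 = 5 + K + Q$)
$B{\left(Z \right)} = -3 + Z$ ($B{\left(Z \right)} = \left(2 + Z\right) - 5 = -3 + Z$)
$u{\left(X \right)} = - \frac{10}{3}$ ($u{\left(X \right)} = -3 - \frac{3}{-3 + 12} = -3 - \frac{3}{9} = -3 - \frac{1}{3} = - \frac{10}{3}$)
$x = 197$ ($x = 2 - 15 \left(-13\right) = 2 - -195 = 2 + 195 = 197$)
$\sqrt{u{\left(v{\left(-5,5 \right)} \right)} + x} = \sqrt{- \frac{10}{3} + 197} = \sqrt{\frac{581}{3}} = \frac{\sqrt{1743}}{3}$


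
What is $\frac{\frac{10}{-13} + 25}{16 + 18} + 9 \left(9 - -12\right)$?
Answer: $\frac{83853}{442} \approx 189.71$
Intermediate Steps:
$\frac{\frac{10}{-13} + 25}{16 + 18} + 9 \left(9 - -12\right) = \frac{10 \left(- \frac{1}{13}\right) + 25}{34} + 9 \left(9 + 12\right) = \left(- \frac{10}{13} + 25\right) \frac{1}{34} + 9 \cdot 21 = \frac{315}{13} \cdot \frac{1}{34} + 189 = \frac{315}{442} + 189 = \frac{83853}{442}$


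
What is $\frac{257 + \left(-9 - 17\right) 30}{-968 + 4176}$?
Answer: $- \frac{523}{3208} \approx -0.16303$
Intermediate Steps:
$\frac{257 + \left(-9 - 17\right) 30}{-968 + 4176} = \frac{257 - 780}{3208} = \left(257 - 780\right) \frac{1}{3208} = \left(-523\right) \frac{1}{3208} = - \frac{523}{3208}$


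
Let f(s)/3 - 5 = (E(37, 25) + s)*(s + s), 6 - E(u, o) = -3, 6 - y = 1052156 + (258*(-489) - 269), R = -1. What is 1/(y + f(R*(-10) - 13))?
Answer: -1/925812 ≈ -1.0801e-6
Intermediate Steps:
y = -925719 (y = 6 - (1052156 + (258*(-489) - 269)) = 6 - (1052156 + (-126162 - 269)) = 6 - (1052156 - 126431) = 6 - 1*925725 = 6 - 925725 = -925719)
E(u, o) = 9 (E(u, o) = 6 - 1*(-3) = 6 + 3 = 9)
f(s) = 15 + 6*s*(9 + s) (f(s) = 15 + 3*((9 + s)*(s + s)) = 15 + 3*((9 + s)*(2*s)) = 15 + 3*(2*s*(9 + s)) = 15 + 6*s*(9 + s))
1/(y + f(R*(-10) - 13)) = 1/(-925719 + (15 + 6*(-1*(-10) - 13)² + 54*(-1*(-10) - 13))) = 1/(-925719 + (15 + 6*(10 - 13)² + 54*(10 - 13))) = 1/(-925719 + (15 + 6*(-3)² + 54*(-3))) = 1/(-925719 + (15 + 6*9 - 162)) = 1/(-925719 + (15 + 54 - 162)) = 1/(-925719 - 93) = 1/(-925812) = -1/925812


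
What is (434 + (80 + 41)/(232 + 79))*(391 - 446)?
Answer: -7430225/311 ≈ -23891.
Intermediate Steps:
(434 + (80 + 41)/(232 + 79))*(391 - 446) = (434 + 121/311)*(-55) = (135095/311)*(-55) = -7430225/311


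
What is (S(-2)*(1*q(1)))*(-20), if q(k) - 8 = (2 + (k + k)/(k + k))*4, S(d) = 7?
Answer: -2800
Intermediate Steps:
q(k) = 20 (q(k) = 8 + (2 + (k + k)/(k + k))*4 = 8 + (2 + (2*k)/((2*k)))*4 = 8 + (2 + (2*k)*(1/(2*k)))*4 = 8 + (2 + 1)*4 = 8 + 3*4 = 8 + 12 = 20)
(S(-2)*(1*q(1)))*(-20) = (7*(1*20))*(-20) = (7*20)*(-20) = 140*(-20) = -2800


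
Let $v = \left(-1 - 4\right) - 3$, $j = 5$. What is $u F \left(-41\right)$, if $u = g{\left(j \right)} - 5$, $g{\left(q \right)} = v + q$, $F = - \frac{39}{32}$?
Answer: $- \frac{1599}{4} \approx -399.75$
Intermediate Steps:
$v = -8$ ($v = -5 - 3 = -8$)
$F = - \frac{39}{32}$ ($F = \left(-39\right) \frac{1}{32} = - \frac{39}{32} \approx -1.2188$)
$g{\left(q \right)} = -8 + q$
$u = -8$ ($u = \left(-8 + 5\right) - 5 = -3 - 5 = -8$)
$u F \left(-41\right) = \left(-8\right) \left(- \frac{39}{32}\right) \left(-41\right) = \frac{39}{4} \left(-41\right) = - \frac{1599}{4}$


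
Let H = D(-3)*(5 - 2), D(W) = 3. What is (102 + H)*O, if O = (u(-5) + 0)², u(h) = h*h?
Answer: 69375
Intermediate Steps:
u(h) = h²
O = 625 (O = ((-5)² + 0)² = (25 + 0)² = 25² = 625)
H = 9 (H = 3*(5 - 2) = 3*3 = 9)
(102 + H)*O = (102 + 9)*625 = 111*625 = 69375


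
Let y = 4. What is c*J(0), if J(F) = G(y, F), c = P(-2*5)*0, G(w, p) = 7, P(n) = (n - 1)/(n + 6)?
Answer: 0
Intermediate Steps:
P(n) = (-1 + n)/(6 + n)
c = 0 (c = ((-1 - 2*5)/(6 - 2*5))*0 = ((-1 - 10)/(6 - 10))*0 = (-11/(-4))*0 = -¼*(-11)*0 = (11/4)*0 = 0)
J(F) = 7
c*J(0) = 0*7 = 0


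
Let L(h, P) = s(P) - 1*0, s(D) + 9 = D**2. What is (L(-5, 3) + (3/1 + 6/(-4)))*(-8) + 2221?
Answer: 2209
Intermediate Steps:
s(D) = -9 + D**2
L(h, P) = -9 + P**2 (L(h, P) = (-9 + P**2) - 1*0 = (-9 + P**2) + 0 = -9 + P**2)
(L(-5, 3) + (3/1 + 6/(-4)))*(-8) + 2221 = ((-9 + 3**2) + (3/1 + 6/(-4)))*(-8) + 2221 = ((-9 + 9) + (3*1 + 6*(-1/4)))*(-8) + 2221 = (0 + (3 - 3/2))*(-8) + 2221 = (0 + 3/2)*(-8) + 2221 = (3/2)*(-8) + 2221 = -12 + 2221 = 2209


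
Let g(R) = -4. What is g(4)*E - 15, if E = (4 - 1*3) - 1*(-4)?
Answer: -35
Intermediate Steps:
E = 5 (E = (4 - 3) + 4 = 1 + 4 = 5)
g(4)*E - 15 = -4*5 - 15 = -20 - 15 = -35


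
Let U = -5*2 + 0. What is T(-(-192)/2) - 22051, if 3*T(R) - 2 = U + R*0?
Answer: -66161/3 ≈ -22054.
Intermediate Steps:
U = -10 (U = -10 + 0 = -10)
T(R) = -8/3 (T(R) = ⅔ + (-10 + R*0)/3 = ⅔ + (-10 + 0)/3 = ⅔ + (⅓)*(-10) = ⅔ - 10/3 = -8/3)
T(-(-192)/2) - 22051 = -8/3 - 22051 = -66161/3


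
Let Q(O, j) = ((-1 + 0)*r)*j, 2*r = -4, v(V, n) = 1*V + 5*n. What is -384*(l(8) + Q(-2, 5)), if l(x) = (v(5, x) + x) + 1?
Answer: -24576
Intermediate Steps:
v(V, n) = V + 5*n
r = -2 (r = (½)*(-4) = -2)
l(x) = 6 + 6*x (l(x) = ((5 + 5*x) + x) + 1 = (5 + 6*x) + 1 = 6 + 6*x)
Q(O, j) = 2*j (Q(O, j) = ((-1 + 0)*(-2))*j = (-1*(-2))*j = 2*j)
-384*(l(8) + Q(-2, 5)) = -384*((6 + 6*8) + 2*5) = -384*((6 + 48) + 10) = -384*(54 + 10) = -384*64 = -24576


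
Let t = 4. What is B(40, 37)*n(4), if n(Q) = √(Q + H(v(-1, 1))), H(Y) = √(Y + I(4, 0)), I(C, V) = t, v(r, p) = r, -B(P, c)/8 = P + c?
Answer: -616*√(4 + √3) ≈ -1474.8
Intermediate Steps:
B(P, c) = -8*P - 8*c (B(P, c) = -8*(P + c) = -8*P - 8*c)
I(C, V) = 4
H(Y) = √(4 + Y) (H(Y) = √(Y + 4) = √(4 + Y))
n(Q) = √(Q + √3) (n(Q) = √(Q + √(4 - 1)) = √(Q + √3))
B(40, 37)*n(4) = (-8*40 - 8*37)*√(4 + √3) = (-320 - 296)*√(4 + √3) = -616*√(4 + √3)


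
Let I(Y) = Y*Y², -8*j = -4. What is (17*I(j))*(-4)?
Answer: -17/2 ≈ -8.5000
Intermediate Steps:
j = ½ (j = -⅛*(-4) = ½ ≈ 0.50000)
I(Y) = Y³
(17*I(j))*(-4) = (17*(½)³)*(-4) = (17*(⅛))*(-4) = (17/8)*(-4) = -17/2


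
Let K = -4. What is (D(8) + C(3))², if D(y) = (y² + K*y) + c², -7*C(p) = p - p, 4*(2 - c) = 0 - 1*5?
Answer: 463761/256 ≈ 1811.6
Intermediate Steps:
c = 13/4 (c = 2 - (0 - 1*5)/4 = 2 - (0 - 5)/4 = 2 - ¼*(-5) = 2 + 5/4 = 13/4 ≈ 3.2500)
C(p) = 0 (C(p) = -(p - p)/7 = -⅐*0 = 0)
D(y) = 169/16 + y² - 4*y (D(y) = (y² - 4*y) + (13/4)² = (y² - 4*y) + 169/16 = 169/16 + y² - 4*y)
(D(8) + C(3))² = ((169/16 + 8² - 4*8) + 0)² = ((169/16 + 64 - 32) + 0)² = (681/16 + 0)² = (681/16)² = 463761/256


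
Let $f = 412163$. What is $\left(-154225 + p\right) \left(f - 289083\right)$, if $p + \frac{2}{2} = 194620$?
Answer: $4971693520$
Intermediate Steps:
$p = 194619$ ($p = -1 + 194620 = 194619$)
$\left(-154225 + p\right) \left(f - 289083\right) = \left(-154225 + 194619\right) \left(412163 - 289083\right) = 40394 \cdot 123080 = 4971693520$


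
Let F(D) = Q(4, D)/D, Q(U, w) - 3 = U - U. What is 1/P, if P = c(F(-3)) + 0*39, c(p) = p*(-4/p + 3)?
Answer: -⅐ ≈ -0.14286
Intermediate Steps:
Q(U, w) = 3 (Q(U, w) = 3 + (U - U) = 3 + 0 = 3)
F(D) = 3/D
c(p) = p*(3 - 4/p)
P = -7 (P = (-4 + 3*(3/(-3))) + 0*39 = (-4 + 3*(3*(-⅓))) + 0 = (-4 + 3*(-1)) + 0 = (-4 - 3) + 0 = -7 + 0 = -7)
1/P = 1/(-7) = -⅐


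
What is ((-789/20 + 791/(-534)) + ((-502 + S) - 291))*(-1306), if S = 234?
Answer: 2091972349/2670 ≈ 7.8351e+5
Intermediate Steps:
((-789/20 + 791/(-534)) + ((-502 + S) - 291))*(-1306) = ((-789/20 + 791/(-534)) + ((-502 + 234) - 291))*(-1306) = ((-789*1/20 + 791*(-1/534)) + (-268 - 291))*(-1306) = ((-789/20 - 791/534) - 559)*(-1306) = (-218573/5340 - 559)*(-1306) = -3203633/5340*(-1306) = 2091972349/2670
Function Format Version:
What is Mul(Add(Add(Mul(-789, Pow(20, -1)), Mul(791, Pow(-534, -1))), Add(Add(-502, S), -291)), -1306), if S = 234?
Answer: Rational(2091972349, 2670) ≈ 7.8351e+5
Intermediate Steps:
Mul(Add(Add(Mul(-789, Pow(20, -1)), Mul(791, Pow(-534, -1))), Add(Add(-502, S), -291)), -1306) = Mul(Add(Add(Mul(-789, Pow(20, -1)), Mul(791, Pow(-534, -1))), Add(Add(-502, 234), -291)), -1306) = Mul(Add(Add(Mul(-789, Rational(1, 20)), Mul(791, Rational(-1, 534))), Add(-268, -291)), -1306) = Mul(Add(Add(Rational(-789, 20), Rational(-791, 534)), -559), -1306) = Mul(Add(Rational(-218573, 5340), -559), -1306) = Mul(Rational(-3203633, 5340), -1306) = Rational(2091972349, 2670)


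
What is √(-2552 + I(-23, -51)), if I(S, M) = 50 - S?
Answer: I*√2479 ≈ 49.79*I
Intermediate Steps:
√(-2552 + I(-23, -51)) = √(-2552 + (50 - 1*(-23))) = √(-2552 + (50 + 23)) = √(-2552 + 73) = √(-2479) = I*√2479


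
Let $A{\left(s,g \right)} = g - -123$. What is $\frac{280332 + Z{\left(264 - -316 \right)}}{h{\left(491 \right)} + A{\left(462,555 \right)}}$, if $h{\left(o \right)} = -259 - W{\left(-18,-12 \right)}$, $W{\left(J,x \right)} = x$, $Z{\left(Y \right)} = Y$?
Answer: $\frac{280912}{431} \approx 651.77$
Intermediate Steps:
$A{\left(s,g \right)} = 123 + g$ ($A{\left(s,g \right)} = g + 123 = 123 + g$)
$h{\left(o \right)} = -247$ ($h{\left(o \right)} = -259 - -12 = -259 + 12 = -247$)
$\frac{280332 + Z{\left(264 - -316 \right)}}{h{\left(491 \right)} + A{\left(462,555 \right)}} = \frac{280332 + \left(264 - -316\right)}{-247 + \left(123 + 555\right)} = \frac{280332 + \left(264 + 316\right)}{-247 + 678} = \frac{280332 + 580}{431} = 280912 \cdot \frac{1}{431} = \frac{280912}{431}$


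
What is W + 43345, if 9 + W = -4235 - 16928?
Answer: 22173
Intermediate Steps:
W = -21172 (W = -9 + (-4235 - 16928) = -9 - 21163 = -21172)
W + 43345 = -21172 + 43345 = 22173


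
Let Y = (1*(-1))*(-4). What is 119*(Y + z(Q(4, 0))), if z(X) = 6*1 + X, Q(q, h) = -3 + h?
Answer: 833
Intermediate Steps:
Y = 4 (Y = -1*(-4) = 4)
z(X) = 6 + X
119*(Y + z(Q(4, 0))) = 119*(4 + (6 + (-3 + 0))) = 119*(4 + (6 - 3)) = 119*(4 + 3) = 119*7 = 833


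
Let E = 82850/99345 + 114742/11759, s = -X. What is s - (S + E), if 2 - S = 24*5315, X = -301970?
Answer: 100352262997060/233639571 ≈ 4.2952e+5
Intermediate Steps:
S = -127558 (S = 2 - 24*5315 = 2 - 1*127560 = 2 - 127560 = -127558)
s = 301970 (s = -1*(-301970) = 301970)
E = 2474655428/233639571 (E = 82850*(1/99345) + 114742*(1/11759) = 16570/19869 + 114742/11759 = 2474655428/233639571 ≈ 10.592)
s - (S + E) = 301970 - (-127558 + 2474655428/233639571) = 301970 - 1*(-29800121742190/233639571) = 301970 + 29800121742190/233639571 = 100352262997060/233639571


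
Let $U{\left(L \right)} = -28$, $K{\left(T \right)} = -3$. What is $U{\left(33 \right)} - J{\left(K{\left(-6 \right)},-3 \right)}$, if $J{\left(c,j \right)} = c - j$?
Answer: $-28$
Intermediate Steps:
$U{\left(33 \right)} - J{\left(K{\left(-6 \right)},-3 \right)} = -28 - \left(-3 - -3\right) = -28 - \left(-3 + 3\right) = -28 - 0 = -28 + 0 = -28$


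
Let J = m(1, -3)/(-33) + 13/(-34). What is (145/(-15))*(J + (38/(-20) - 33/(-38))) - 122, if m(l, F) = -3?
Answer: -3880259/35530 ≈ -109.21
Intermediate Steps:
J = -109/374 (J = -3/(-33) + 13/(-34) = -3*(-1/33) + 13*(-1/34) = 1/11 - 13/34 = -109/374 ≈ -0.29144)
(145/(-15))*(J + (38/(-20) - 33/(-38))) - 122 = (145/(-15))*(-109/374 + (38/(-20) - 33/(-38))) - 122 = (145*(-1/15))*(-109/374 + (38*(-1/20) - 33*(-1/38))) - 122 = -29*(-109/374 + (-19/10 + 33/38))/3 - 122 = -29*(-109/374 - 98/95)/3 - 122 = -29/3*(-47007/35530) - 122 = 454401/35530 - 122 = -3880259/35530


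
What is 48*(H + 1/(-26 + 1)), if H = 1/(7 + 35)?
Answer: -136/175 ≈ -0.77714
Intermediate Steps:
H = 1/42 ≈ 0.023810
48*(H + 1/(-26 + 1)) = 48*(1/42 + 1/(-26 + 1)) = 48*(1/42 + 1/(-25)) = 48*(1/42 - 1/25) = 48*(-17/1050) = -136/175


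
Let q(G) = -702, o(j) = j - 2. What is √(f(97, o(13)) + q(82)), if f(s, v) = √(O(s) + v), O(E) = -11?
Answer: 3*I*√78 ≈ 26.495*I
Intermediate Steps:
o(j) = -2 + j
f(s, v) = √(-11 + v)
√(f(97, o(13)) + q(82)) = √(√(-11 + (-2 + 13)) - 702) = √(√(-11 + 11) - 702) = √(√0 - 702) = √(0 - 702) = √(-702) = 3*I*√78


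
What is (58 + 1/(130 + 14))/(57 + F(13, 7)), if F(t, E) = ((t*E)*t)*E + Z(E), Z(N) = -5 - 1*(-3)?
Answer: 8353/1200384 ≈ 0.0069586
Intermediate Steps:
Z(N) = -2 (Z(N) = -5 + 3 = -2)
F(t, E) = -2 + E²*t² (F(t, E) = ((t*E)*t)*E - 2 = ((E*t)*t)*E - 2 = (E*t²)*E - 2 = E²*t² - 2 = -2 + E²*t²)
(58 + 1/(130 + 14))/(57 + F(13, 7)) = (58 + 1/(130 + 14))/(57 + (-2 + 7²*13²)) = (58 + 1/144)/(57 + (-2 + 49*169)) = (58 + 1/144)/(57 + (-2 + 8281)) = (8353/144)/(57 + 8279) = (8353/144)/8336 = (1/8336)*(8353/144) = 8353/1200384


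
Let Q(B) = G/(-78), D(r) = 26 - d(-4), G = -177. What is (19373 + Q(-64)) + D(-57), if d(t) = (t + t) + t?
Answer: 504745/26 ≈ 19413.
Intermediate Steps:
d(t) = 3*t (d(t) = 2*t + t = 3*t)
D(r) = 38 (D(r) = 26 - 3*(-4) = 26 - 1*(-12) = 26 + 12 = 38)
Q(B) = 59/26 (Q(B) = -177/(-78) = -177*(-1/78) = 59/26)
(19373 + Q(-64)) + D(-57) = (19373 + 59/26) + 38 = 503757/26 + 38 = 504745/26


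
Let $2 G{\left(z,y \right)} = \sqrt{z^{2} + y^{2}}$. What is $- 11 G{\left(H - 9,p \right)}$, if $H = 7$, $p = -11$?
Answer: $- \frac{55 \sqrt{5}}{2} \approx -61.492$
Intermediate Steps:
$G{\left(z,y \right)} = \frac{\sqrt{y^{2} + z^{2}}}{2}$ ($G{\left(z,y \right)} = \frac{\sqrt{z^{2} + y^{2}}}{2} = \frac{\sqrt{y^{2} + z^{2}}}{2}$)
$- 11 G{\left(H - 9,p \right)} = - 11 \frac{\sqrt{\left(-11\right)^{2} + \left(7 - 9\right)^{2}}}{2} = - 11 \frac{\sqrt{121 + \left(-2\right)^{2}}}{2} = - 11 \frac{\sqrt{121 + 4}}{2} = - 11 \frac{\sqrt{125}}{2} = - 11 \frac{5 \sqrt{5}}{2} = - \frac{55 \sqrt{5}}{2}$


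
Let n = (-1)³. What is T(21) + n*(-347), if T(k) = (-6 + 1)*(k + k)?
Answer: 137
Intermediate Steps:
n = -1
T(k) = -10*k
T(21) + n*(-347) = -10*21 - 1*(-347) = -210 + 347 = 137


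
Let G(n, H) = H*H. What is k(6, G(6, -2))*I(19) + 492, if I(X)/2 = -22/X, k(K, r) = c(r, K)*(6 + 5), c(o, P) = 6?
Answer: 6444/19 ≈ 339.16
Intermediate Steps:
G(n, H) = H**2
k(K, r) = 66 (k(K, r) = 6*(6 + 5) = 6*11 = 66)
I(X) = -44/X (I(X) = 2*(-22/X) = -44/X)
k(6, G(6, -2))*I(19) + 492 = 66*(-44/19) + 492 = -2904/19 + 492 = 6444/19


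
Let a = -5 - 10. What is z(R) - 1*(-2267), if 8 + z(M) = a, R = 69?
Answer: 2244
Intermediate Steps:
a = -15
z(M) = -23 (z(M) = -8 - 15 = -23)
z(R) - 1*(-2267) = -23 - 1*(-2267) = -23 + 2267 = 2244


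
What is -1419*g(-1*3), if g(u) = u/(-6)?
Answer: -1419/2 ≈ -709.50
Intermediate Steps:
g(u) = -u/6 (g(u) = u*(-⅙) = -u/6)
-1419*g(-1*3) = -(-473)*(-1*3)/2 = -(-473)*(-3)/2 = -1419*½ = -1419/2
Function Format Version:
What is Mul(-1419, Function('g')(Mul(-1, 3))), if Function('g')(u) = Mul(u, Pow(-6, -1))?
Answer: Rational(-1419, 2) ≈ -709.50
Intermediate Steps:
Function('g')(u) = Mul(Rational(-1, 6), u) (Function('g')(u) = Mul(u, Rational(-1, 6)) = Mul(Rational(-1, 6), u))
Mul(-1419, Function('g')(Mul(-1, 3))) = Mul(-1419, Mul(Rational(-1, 6), Mul(-1, 3))) = Mul(-1419, Mul(Rational(-1, 6), -3)) = Mul(-1419, Rational(1, 2)) = Rational(-1419, 2)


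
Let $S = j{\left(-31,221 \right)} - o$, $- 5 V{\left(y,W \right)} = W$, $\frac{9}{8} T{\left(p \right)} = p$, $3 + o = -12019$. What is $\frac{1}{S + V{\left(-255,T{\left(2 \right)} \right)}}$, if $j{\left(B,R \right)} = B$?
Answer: $\frac{45}{539579} \approx 8.3398 \cdot 10^{-5}$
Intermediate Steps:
$o = -12022$ ($o = -3 - 12019 = -12022$)
$T{\left(p \right)} = \frac{8 p}{9}$
$V{\left(y,W \right)} = - \frac{W}{5}$
$S = 11991$ ($S = -31 - -12022 = -31 + 12022 = 11991$)
$\frac{1}{S + V{\left(-255,T{\left(2 \right)} \right)}} = \frac{1}{11991 - \frac{\frac{8}{9} \cdot 2}{5}} = \frac{1}{11991 - \frac{16}{45}} = \frac{1}{\frac{539579}{45}} = \frac{45}{539579}$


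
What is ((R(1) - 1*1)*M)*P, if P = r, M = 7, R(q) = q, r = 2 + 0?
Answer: 0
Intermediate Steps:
r = 2
P = 2
((R(1) - 1*1)*M)*P = ((1 - 1*1)*7)*2 = ((1 - 1)*7)*2 = (0*7)*2 = 0*2 = 0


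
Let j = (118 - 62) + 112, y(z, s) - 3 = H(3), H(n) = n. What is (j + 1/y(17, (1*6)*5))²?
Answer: 1018081/36 ≈ 28280.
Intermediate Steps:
y(z, s) = 6 (y(z, s) = 3 + 3 = 6)
j = 168 (j = 56 + 112 = 168)
(j + 1/y(17, (1*6)*5))² = (168 + 1/6)² = (168 + ⅙)² = (1009/6)² = 1018081/36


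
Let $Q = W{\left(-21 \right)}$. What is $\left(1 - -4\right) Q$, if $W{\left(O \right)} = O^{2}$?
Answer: $2205$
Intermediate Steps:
$Q = 441$ ($Q = \left(-21\right)^{2} = 441$)
$\left(1 - -4\right) Q = \left(1 - -4\right) 441 = \left(1 + 4\right) 441 = 5 \cdot 441 = 2205$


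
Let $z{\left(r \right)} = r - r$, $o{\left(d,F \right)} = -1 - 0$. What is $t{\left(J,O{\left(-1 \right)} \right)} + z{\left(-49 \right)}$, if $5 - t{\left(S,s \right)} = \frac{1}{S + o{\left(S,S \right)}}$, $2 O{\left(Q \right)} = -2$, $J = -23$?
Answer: $\frac{121}{24} \approx 5.0417$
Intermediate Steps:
$o{\left(d,F \right)} = -1$ ($o{\left(d,F \right)} = -1 + 0 = -1$)
$z{\left(r \right)} = 0$
$O{\left(Q \right)} = -1$ ($O{\left(Q \right)} = \frac{1}{2} \left(-2\right) = -1$)
$t{\left(S,s \right)} = 5 - \frac{1}{-1 + S}$ ($t{\left(S,s \right)} = 5 - \frac{1}{S - 1} = 5 - \frac{1}{-1 + S}$)
$t{\left(J,O{\left(-1 \right)} \right)} + z{\left(-49 \right)} = \frac{-6 + 5 \left(-23\right)}{-1 - 23} + 0 = \frac{-6 - 115}{-24} + 0 = \left(- \frac{1}{24}\right) \left(-121\right) + 0 = \frac{121}{24} + 0 = \frac{121}{24}$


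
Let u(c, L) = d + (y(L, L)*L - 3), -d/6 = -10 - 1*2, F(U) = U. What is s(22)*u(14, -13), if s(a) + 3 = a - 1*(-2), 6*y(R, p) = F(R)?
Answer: 4081/2 ≈ 2040.5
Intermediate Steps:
y(R, p) = R/6
d = 72 (d = -6*(-10 - 1*2) = -6*(-10 - 2) = -6*(-12) = 72)
u(c, L) = 69 + L**2/6 (u(c, L) = 72 + ((L/6)*L - 3) = 72 + (L**2/6 - 3) = 72 + (-3 + L**2/6) = 69 + L**2/6)
s(a) = -1 + a (s(a) = -3 + (a - 1*(-2)) = -3 + (a + 2) = -3 + (2 + a) = -1 + a)
s(22)*u(14, -13) = (-1 + 22)*(69 + (1/6)*(-13)**2) = 21*(69 + (1/6)*169) = 21*(69 + 169/6) = 21*(583/6) = 4081/2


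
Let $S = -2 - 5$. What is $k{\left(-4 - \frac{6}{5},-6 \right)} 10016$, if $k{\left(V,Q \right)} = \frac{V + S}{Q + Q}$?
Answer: $\frac{152744}{15} \approx 10183.0$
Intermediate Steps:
$S = -7$
$k{\left(V,Q \right)} = \frac{-7 + V}{2 Q}$ ($k{\left(V,Q \right)} = \frac{V - 7}{Q + Q} = \frac{-7 + V}{2 Q}$)
$k{\left(-4 - \frac{6}{5},-6 \right)} 10016 = \frac{-7 - \left(4 + \frac{6}{5}\right)}{2 \left(-6\right)} 10016 = \frac{1}{2} \left(- \frac{1}{6}\right) \left(-7 - \left(4 + 6 \cdot \frac{1}{5}\right)\right) 10016 = \frac{1}{2} \left(- \frac{1}{6}\right) \left(-7 - \frac{26}{5}\right) 10016 = \frac{1}{2} \left(- \frac{1}{6}\right) \left(- \frac{61}{5}\right) 10016 = \frac{61}{60} \cdot 10016 = \frac{152744}{15}$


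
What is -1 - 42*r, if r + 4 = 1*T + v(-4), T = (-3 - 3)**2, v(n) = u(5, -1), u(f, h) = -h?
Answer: -1387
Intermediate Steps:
v(n) = 1 (v(n) = -1*(-1) = 1)
T = 36 (T = (-6)**2 = 36)
r = 33 (r = -4 + (1*36 + 1) = -4 + (36 + 1) = -4 + 37 = 33)
-1 - 42*r = -1 - 42*33 = -1 - 1386 = -1387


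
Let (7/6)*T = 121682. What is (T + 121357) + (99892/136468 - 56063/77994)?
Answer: 600452511332665/2660921298 ≈ 2.2566e+5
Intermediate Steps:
T = 730092/7 (T = (6/7)*121682 = 730092/7 ≈ 1.0430e+5)
(T + 121357) + (99892/136468 - 56063/77994) = (730092/7 + 121357) + (99892/136468 - 56063/77994) = 1579591/7 + (99892*(1/136468) - 56063*1/77994) = 1579591/7 + (24973/34117 - 8009/11142) = 1579591/7 + 5006113/380131614 = 600452511332665/2660921298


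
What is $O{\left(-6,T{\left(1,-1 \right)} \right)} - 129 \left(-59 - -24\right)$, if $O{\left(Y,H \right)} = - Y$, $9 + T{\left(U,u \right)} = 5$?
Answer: $4521$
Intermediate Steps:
$T{\left(U,u \right)} = -4$ ($T{\left(U,u \right)} = -9 + 5 = -4$)
$O{\left(-6,T{\left(1,-1 \right)} \right)} - 129 \left(-59 - -24\right) = \left(-1\right) \left(-6\right) - 129 \left(-59 - -24\right) = 6 - 129 \left(-59 + 24\right) = 6 - -4515 = 6 + 4515 = 4521$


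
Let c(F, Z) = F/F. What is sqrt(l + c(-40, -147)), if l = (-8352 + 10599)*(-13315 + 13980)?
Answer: 4*sqrt(93391) ≈ 1222.4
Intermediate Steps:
c(F, Z) = 1
l = 1494255 (l = 2247*665 = 1494255)
sqrt(l + c(-40, -147)) = sqrt(1494255 + 1) = sqrt(1494256) = 4*sqrt(93391)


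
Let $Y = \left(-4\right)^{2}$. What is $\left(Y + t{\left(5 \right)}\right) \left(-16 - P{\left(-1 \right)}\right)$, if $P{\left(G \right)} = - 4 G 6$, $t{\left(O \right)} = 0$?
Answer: $-640$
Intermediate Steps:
$P{\left(G \right)} = - 24 G$
$Y = 16$
$\left(Y + t{\left(5 \right)}\right) \left(-16 - P{\left(-1 \right)}\right) = \left(16 + 0\right) \left(-16 - \left(-24\right) \left(-1\right)\right) = 16 \left(-16 - 24\right) = 16 \left(-40\right) = -640$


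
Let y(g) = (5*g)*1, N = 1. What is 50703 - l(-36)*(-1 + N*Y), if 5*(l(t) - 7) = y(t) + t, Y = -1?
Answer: 253153/5 ≈ 50631.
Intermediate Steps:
y(g) = 5*g
l(t) = 7 + 6*t/5 (l(t) = 7 + (5*t + t)/5 = 7 + (6*t)/5 = 7 + 6*t/5)
50703 - l(-36)*(-1 + N*Y) = 50703 - (7 + (6/5)*(-36))*(-1 + 1*(-1)) = 50703 - (7 - 216/5)*(-1 - 1) = 50703 - (-181)*(-2)/5 = 50703 - 1*362/5 = 50703 - 362/5 = 253153/5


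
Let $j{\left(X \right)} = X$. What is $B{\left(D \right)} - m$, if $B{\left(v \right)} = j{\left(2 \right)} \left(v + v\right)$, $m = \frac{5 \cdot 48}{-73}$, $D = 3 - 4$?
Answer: $- \frac{52}{73} \approx -0.71233$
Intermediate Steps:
$D = -1$
$m = - \frac{240}{73}$ ($m = 240 \left(- \frac{1}{73}\right) = - \frac{240}{73} \approx -3.2877$)
$B{\left(v \right)} = 4 v$ ($B{\left(v \right)} = 2 \left(v + v\right) = 2 \cdot 2 v = 4 v$)
$B{\left(D \right)} - m = 4 \left(-1\right) - - \frac{240}{73} = -4 + \frac{240}{73} = - \frac{52}{73}$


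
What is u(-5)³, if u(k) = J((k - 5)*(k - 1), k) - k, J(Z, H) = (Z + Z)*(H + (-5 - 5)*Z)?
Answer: -382578120044875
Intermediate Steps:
J(Z, H) = 2*Z*(H - 10*Z) (J(Z, H) = (2*Z)*(H - 10*Z) = 2*Z*(H - 10*Z))
u(k) = -k + 2*(-1 + k)*(-5 + k)*(k - 10*(-1 + k)*(-5 + k)) (u(k) = 2*((k - 5)*(k - 1))*(k - 10*(k - 5)*(k - 1)) - k = 2*((-5 + k)*(-1 + k))*(k - 10*(-5 + k)*(-1 + k)) - k = 2*((-1 + k)*(-5 + k))*(k - 10*(-1 + k)*(-5 + k)) - k = 2*(-1 + k)*(-5 + k)*(k - 10*(-1 + k)*(-5 + k)) - k = -k + 2*(-1 + k)*(-5 + k)*(k - 10*(-1 + k)*(-5 + k)))
u(-5)³ = (-500 - 932*(-5)² - 20*(-5)⁴ + 242*(-5)³ + 1209*(-5))³ = (-500 - 932*25 - 20*625 + 242*(-125) - 6045)³ = (-500 - 23300 - 12500 - 30250 - 6045)³ = (-72595)³ = -382578120044875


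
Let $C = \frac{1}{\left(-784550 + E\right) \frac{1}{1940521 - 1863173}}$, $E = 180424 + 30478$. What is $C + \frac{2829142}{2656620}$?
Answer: $\frac{29530154297}{31749265620} \approx 0.93011$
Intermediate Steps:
$E = 210902$
$C = - \frac{19337}{143412}$ ($C = \frac{1}{\left(-784550 + 210902\right) \frac{1}{1940521 - 1863173}} = \frac{1}{\left(-573648\right) \frac{1}{77348}} = \frac{1}{- \frac{143412}{19337}} = - \frac{19337}{143412} \approx -0.13484$)
$C + \frac{2829142}{2656620} = - \frac{19337}{143412} + \frac{2829142}{2656620} = - \frac{19337}{143412} + 2829142 \cdot \frac{1}{2656620} = - \frac{19337}{143412} + \frac{1414571}{1328310} = \frac{29530154297}{31749265620}$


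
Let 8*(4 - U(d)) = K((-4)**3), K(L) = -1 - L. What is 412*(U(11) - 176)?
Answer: -148217/2 ≈ -74109.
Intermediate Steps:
U(d) = -31/8 (U(d) = 4 - (-1 - 1*(-4)**3)/8 = 4 - (-1 - 1*(-64))/8 = 4 - (-1 + 64)/8 = 4 - 1/8*63 = 4 - 63/8 = -31/8)
412*(U(11) - 176) = 412*(-31/8 - 176) = 412*(-1439/8) = -148217/2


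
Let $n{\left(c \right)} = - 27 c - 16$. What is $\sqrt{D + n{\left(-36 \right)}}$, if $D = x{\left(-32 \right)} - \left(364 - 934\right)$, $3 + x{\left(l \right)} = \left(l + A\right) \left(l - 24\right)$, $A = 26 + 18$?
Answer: $\sqrt{851} \approx 29.172$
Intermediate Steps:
$A = 44$
$x{\left(l \right)} = -3 + \left(-24 + l\right) \left(44 + l\right)$ ($x{\left(l \right)} = -3 + \left(l + 44\right) \left(l - 24\right) = -3 + \left(44 + l\right) \left(-24 + l\right) = -3 + \left(-24 + l\right) \left(44 + l\right)$)
$D = -105$ ($D = \left(-1059 + \left(-32\right)^{2} + 20 \left(-32\right)\right) - \left(364 - 934\right) = \left(-1059 + 1024 - 640\right) - -570 = -675 + 570 = -105$)
$n{\left(c \right)} = -16 - 27 c$
$\sqrt{D + n{\left(-36 \right)}} = \sqrt{-105 - -956} = \sqrt{-105 + \left(-16 + 972\right)} = \sqrt{-105 + 956} = \sqrt{851}$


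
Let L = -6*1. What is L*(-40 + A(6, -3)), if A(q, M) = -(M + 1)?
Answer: 228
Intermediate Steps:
A(q, M) = -1 - M (A(q, M) = -(1 + M) = -1 - M)
L = -6
L*(-40 + A(6, -3)) = -6*(-40 + (-1 - 1*(-3))) = -6*(-40 + (-1 + 3)) = -6*(-40 + 2) = -6*(-38) = 228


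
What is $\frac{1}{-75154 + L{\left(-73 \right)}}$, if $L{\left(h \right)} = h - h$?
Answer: $- \frac{1}{75154} \approx -1.3306 \cdot 10^{-5}$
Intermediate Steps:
$L{\left(h \right)} = 0$
$\frac{1}{-75154 + L{\left(-73 \right)}} = \frac{1}{-75154 + 0} = \frac{1}{-75154} = - \frac{1}{75154}$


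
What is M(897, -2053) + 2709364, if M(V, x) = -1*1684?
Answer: 2707680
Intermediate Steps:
M(V, x) = -1684
M(897, -2053) + 2709364 = -1684 + 2709364 = 2707680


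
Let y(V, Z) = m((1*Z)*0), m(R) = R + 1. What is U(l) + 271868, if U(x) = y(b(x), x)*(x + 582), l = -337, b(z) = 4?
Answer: 272113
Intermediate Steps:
m(R) = 1 + R
y(V, Z) = 1 (y(V, Z) = 1 + (1*Z)*0 = 1 + Z*0 = 1 + 0 = 1)
U(x) = 582 + x (U(x) = 1*(x + 582) = 1*(582 + x) = 582 + x)
U(l) + 271868 = (582 - 337) + 271868 = 245 + 271868 = 272113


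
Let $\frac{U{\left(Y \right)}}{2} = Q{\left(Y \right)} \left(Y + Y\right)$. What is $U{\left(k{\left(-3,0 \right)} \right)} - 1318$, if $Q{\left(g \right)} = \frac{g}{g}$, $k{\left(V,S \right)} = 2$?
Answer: $-1310$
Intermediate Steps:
$Q{\left(g \right)} = 1$
$U{\left(Y \right)} = 4 Y$ ($U{\left(Y \right)} = 2 \cdot 1 \left(Y + Y\right) = 2 \cdot 1 \cdot 2 Y = 2 \cdot 2 Y = 4 Y$)
$U{\left(k{\left(-3,0 \right)} \right)} - 1318 = 4 \cdot 2 - 1318 = 8 - 1318 = -1310$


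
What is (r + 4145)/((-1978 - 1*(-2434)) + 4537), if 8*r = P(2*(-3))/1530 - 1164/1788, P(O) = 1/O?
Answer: 45356020591/54636202080 ≈ 0.83015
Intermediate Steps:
r = -890609/10942560 (r = (1/((2*(-3))*1530) - 1164/1788)/8 = ((1/1530)/(-6) - 1164*1/1788)/8 = (-⅙*1/1530 - 97/149)/8 = (-1/9180 - 97/149)/8 = (⅛)*(-890609/1367820) = -890609/10942560 ≈ -0.081389)
(r + 4145)/((-1978 - 1*(-2434)) + 4537) = (-890609/10942560 + 4145)/((-1978 - 1*(-2434)) + 4537) = 45356020591/(10942560*((-1978 + 2434) + 4537)) = 45356020591/(10942560*(456 + 4537)) = (45356020591/10942560)/4993 = (45356020591/10942560)*(1/4993) = 45356020591/54636202080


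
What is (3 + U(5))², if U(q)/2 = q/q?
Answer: 25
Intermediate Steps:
U(q) = 2 (U(q) = 2*(q/q) = 2*1 = 2)
(3 + U(5))² = (3 + 2)² = 5² = 25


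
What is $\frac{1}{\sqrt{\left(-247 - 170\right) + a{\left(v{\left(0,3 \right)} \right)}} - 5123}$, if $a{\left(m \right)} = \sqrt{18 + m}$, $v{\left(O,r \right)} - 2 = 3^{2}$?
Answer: $- \frac{1}{5123 - i \sqrt{417 - \sqrt{29}}} \approx -0.00019519 - 7.7302 \cdot 10^{-7} i$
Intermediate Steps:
$v{\left(O,r \right)} = 11$ ($v{\left(O,r \right)} = 2 + 3^{2} = 2 + 9 = 11$)
$\frac{1}{\sqrt{\left(-247 - 170\right) + a{\left(v{\left(0,3 \right)} \right)}} - 5123} = \frac{1}{\sqrt{\left(-247 - 170\right) + \sqrt{18 + 11}} - 5123} = \frac{1}{\sqrt{\left(-247 - 170\right) + \sqrt{29}} - 5123} = \frac{1}{\sqrt{-417 + \sqrt{29}} - 5123} = \frac{1}{-5123 + \sqrt{-417 + \sqrt{29}}}$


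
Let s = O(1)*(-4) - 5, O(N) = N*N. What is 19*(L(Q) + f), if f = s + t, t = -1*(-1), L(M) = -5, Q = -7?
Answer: -247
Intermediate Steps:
O(N) = N²
s = -9 (s = 1²*(-4) - 5 = 1*(-4) - 5 = -4 - 5 = -9)
t = 1
f = -8 (f = -9 + 1 = -8)
19*(L(Q) + f) = 19*(-5 - 8) = 19*(-13) = -247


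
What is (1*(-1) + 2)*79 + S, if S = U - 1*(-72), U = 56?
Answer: 207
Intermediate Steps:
S = 128 (S = 56 - 1*(-72) = 56 + 72 = 128)
(1*(-1) + 2)*79 + S = (1*(-1) + 2)*79 + 128 = (-1 + 2)*79 + 128 = 1*79 + 128 = 79 + 128 = 207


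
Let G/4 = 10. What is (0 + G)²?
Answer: 1600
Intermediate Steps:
G = 40 (G = 4*10 = 40)
(0 + G)² = (0 + 40)² = 40² = 1600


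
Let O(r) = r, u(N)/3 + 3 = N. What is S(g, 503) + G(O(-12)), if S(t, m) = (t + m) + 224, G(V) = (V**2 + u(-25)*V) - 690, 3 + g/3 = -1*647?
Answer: -761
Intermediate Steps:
u(N) = -9 + 3*N
g = -1950 (g = -9 + 3*(-1*647) = -9 + 3*(-647) = -9 - 1941 = -1950)
G(V) = -690 + V**2 - 84*V (G(V) = (V**2 + (-9 + 3*(-25))*V) - 690 = (V**2 + (-9 - 75)*V) - 690 = (V**2 - 84*V) - 690 = -690 + V**2 - 84*V)
S(t, m) = 224 + m + t (S(t, m) = (m + t) + 224 = 224 + m + t)
S(g, 503) + G(O(-12)) = (224 + 503 - 1950) + (-690 + (-12)**2 - 84*(-12)) = -1223 + (-690 + 144 + 1008) = -1223 + 462 = -761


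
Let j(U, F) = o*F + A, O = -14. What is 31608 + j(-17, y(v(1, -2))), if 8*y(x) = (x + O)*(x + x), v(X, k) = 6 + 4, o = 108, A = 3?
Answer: 30531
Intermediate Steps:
v(X, k) = 10
y(x) = x*(-14 + x)/4 (y(x) = ((x - 14)*(x + x))/8 = ((-14 + x)*(2*x))/8 = (2*x*(-14 + x))/8 = x*(-14 + x)/4)
j(U, F) = 3 + 108*F (j(U, F) = 108*F + 3 = 3 + 108*F)
31608 + j(-17, y(v(1, -2))) = 31608 + (3 + 108*((1/4)*10*(-14 + 10))) = 31608 + (3 + 108*((1/4)*10*(-4))) = 31608 + (3 + 108*(-10)) = 31608 + (3 - 1080) = 31608 - 1077 = 30531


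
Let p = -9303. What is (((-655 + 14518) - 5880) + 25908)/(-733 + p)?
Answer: -2607/772 ≈ -3.3769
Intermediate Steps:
(((-655 + 14518) - 5880) + 25908)/(-733 + p) = (((-655 + 14518) - 5880) + 25908)/(-733 - 9303) = ((13863 - 5880) + 25908)/(-10036) = (7983 + 25908)*(-1/10036) = 33891*(-1/10036) = -2607/772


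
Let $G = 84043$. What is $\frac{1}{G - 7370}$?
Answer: $\frac{1}{76673} \approx 1.3042 \cdot 10^{-5}$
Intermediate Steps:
$\frac{1}{G - 7370} = \frac{1}{84043 - 7370} = \frac{1}{76673}$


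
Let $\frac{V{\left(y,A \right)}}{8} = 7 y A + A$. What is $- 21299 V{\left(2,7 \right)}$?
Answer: $-17891160$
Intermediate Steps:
$V{\left(y,A \right)} = 8 A + 56 A y$ ($V{\left(y,A \right)} = 8 \left(7 y A + A\right) = 8 \left(7 A y + A\right) = 8 \left(A + 7 A y\right) = 8 A + 56 A y$)
$- 21299 V{\left(2,7 \right)} = - 21299 \cdot 8 \cdot 7 \left(1 + 7 \cdot 2\right) = - 21299 \cdot 8 \cdot 7 \left(1 + 14\right) = - 21299 \cdot 8 \cdot 7 \cdot 15 = \left(-21299\right) 840 = -17891160$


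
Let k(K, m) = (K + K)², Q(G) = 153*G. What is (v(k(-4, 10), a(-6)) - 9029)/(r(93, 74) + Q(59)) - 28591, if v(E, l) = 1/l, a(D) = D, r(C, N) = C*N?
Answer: -2729179489/95454 ≈ -28592.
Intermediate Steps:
k(K, m) = 4*K² (k(K, m) = (2*K)² = 4*K²)
(v(k(-4, 10), a(-6)) - 9029)/(r(93, 74) + Q(59)) - 28591 = (1/(-6) - 9029)/(93*74 + 153*59) - 28591 = (-⅙ - 9029)/(6882 + 9027) - 28591 = -54175/6/15909 - 28591 = -54175/6*1/15909 - 28591 = -54175/95454 - 28591 = -2729179489/95454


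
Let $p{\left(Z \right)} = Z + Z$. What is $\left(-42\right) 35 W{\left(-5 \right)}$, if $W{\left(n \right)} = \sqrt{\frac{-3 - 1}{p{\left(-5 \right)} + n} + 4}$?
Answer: $- 784 \sqrt{15} \approx -3036.4$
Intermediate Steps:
$p{\left(Z \right)} = 2 Z$
$W{\left(n \right)} = \sqrt{4 - \frac{4}{-10 + n}}$ ($W{\left(n \right)} = \sqrt{\frac{-3 - 1}{2 \left(-5\right) + n} + 4} = \sqrt{- \frac{4}{-10 + n} + 4} = \sqrt{4 - \frac{4}{-10 + n}}$)
$\left(-42\right) 35 W{\left(-5 \right)} = \left(-42\right) 35 \cdot 2 \sqrt{\frac{-11 - 5}{-10 - 5}} = - 1470 \cdot 2 \sqrt{\frac{1}{-15} \left(-16\right)} = - 1470 \cdot 2 \sqrt{\left(- \frac{1}{15}\right) \left(-16\right)} = - 1470 \cdot 2 \sqrt{\frac{16}{15}} = - 1470 \cdot 2 \frac{4 \sqrt{15}}{15} = - 1470 \frac{8 \sqrt{15}}{15} = - 784 \sqrt{15}$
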